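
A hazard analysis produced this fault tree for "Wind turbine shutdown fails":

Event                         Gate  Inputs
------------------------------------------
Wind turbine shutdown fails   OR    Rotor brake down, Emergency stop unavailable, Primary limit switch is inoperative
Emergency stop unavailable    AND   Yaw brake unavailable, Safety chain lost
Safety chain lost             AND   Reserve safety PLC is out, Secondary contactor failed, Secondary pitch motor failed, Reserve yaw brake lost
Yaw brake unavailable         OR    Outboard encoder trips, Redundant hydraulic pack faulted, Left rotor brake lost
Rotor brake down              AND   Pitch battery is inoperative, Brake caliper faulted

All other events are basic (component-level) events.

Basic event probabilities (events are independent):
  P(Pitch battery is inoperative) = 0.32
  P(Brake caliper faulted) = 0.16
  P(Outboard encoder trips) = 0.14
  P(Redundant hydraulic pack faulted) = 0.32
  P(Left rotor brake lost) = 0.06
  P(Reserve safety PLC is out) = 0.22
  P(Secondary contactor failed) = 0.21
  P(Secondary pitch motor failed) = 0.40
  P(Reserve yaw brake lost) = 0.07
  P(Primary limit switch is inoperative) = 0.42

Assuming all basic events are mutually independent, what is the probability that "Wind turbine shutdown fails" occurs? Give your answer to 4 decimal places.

0.4500

P(Rotor brake down) [AND] = 0.32 × 0.16 = 0.051200
P(Yaw brake unavailable) [OR] = 1 − (1−0.14) × (1−0.32) × (1−0.06) = 0.450288
P(Safety chain lost) [AND] = 0.22 × 0.21 × 0.40 × 0.07 = 0.001294
P(Emergency stop unavailable) [AND] = 0.450288 × 0.001294 = 0.000583
P(Wind turbine shutdown fails) [OR] = 1 − (1−0.051200) × (1−0.000583) × (1−0.42) = 0.450017
Rounded to 4 decimal places: P(Wind turbine shutdown fails) ≈ 0.4500.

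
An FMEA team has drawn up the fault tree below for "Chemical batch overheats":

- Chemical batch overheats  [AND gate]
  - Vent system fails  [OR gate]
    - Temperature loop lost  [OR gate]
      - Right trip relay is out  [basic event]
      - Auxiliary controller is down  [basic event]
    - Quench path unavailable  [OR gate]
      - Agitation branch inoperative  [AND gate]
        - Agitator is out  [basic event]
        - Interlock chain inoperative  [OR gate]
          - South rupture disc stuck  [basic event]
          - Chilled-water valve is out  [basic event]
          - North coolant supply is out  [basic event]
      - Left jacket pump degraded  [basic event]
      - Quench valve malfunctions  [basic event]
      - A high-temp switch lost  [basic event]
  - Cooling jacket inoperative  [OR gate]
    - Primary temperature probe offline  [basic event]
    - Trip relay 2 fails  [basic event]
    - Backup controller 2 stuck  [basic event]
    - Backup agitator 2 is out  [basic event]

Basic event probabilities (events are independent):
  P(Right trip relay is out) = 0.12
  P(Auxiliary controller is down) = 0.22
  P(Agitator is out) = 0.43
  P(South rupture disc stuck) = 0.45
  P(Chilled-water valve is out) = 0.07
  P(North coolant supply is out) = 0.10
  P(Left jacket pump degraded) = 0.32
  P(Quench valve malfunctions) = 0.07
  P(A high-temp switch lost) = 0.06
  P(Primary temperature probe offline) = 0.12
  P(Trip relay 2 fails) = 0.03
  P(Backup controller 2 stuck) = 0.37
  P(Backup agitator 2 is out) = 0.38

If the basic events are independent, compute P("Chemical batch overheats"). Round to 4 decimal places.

0.4577

P(Temperature loop lost) [OR] = 1 − (1−0.12) × (1−0.22) = 0.313600
P(Interlock chain inoperative) [OR] = 1 − (1−0.45) × (1−0.07) × (1−0.10) = 0.539650
P(Agitation branch inoperative) [AND] = 0.43 × 0.539650 = 0.232050
P(Quench path unavailable) [OR] = 1 − (1−0.232050) × (1−0.32) × (1−0.07) × (1−0.06) = 0.543488
P(Vent system fails) [OR] = 1 − (1−0.313600) × (1−0.543488) = 0.686650
P(Cooling jacket inoperative) [OR] = 1 − (1−0.12) × (1−0.03) × (1−0.37) × (1−0.38) = 0.666584
P(Chemical batch overheats) [AND] = 0.686650 × 0.666584 = 0.457710
Rounded to 4 decimal places: P(Chemical batch overheats) ≈ 0.4577.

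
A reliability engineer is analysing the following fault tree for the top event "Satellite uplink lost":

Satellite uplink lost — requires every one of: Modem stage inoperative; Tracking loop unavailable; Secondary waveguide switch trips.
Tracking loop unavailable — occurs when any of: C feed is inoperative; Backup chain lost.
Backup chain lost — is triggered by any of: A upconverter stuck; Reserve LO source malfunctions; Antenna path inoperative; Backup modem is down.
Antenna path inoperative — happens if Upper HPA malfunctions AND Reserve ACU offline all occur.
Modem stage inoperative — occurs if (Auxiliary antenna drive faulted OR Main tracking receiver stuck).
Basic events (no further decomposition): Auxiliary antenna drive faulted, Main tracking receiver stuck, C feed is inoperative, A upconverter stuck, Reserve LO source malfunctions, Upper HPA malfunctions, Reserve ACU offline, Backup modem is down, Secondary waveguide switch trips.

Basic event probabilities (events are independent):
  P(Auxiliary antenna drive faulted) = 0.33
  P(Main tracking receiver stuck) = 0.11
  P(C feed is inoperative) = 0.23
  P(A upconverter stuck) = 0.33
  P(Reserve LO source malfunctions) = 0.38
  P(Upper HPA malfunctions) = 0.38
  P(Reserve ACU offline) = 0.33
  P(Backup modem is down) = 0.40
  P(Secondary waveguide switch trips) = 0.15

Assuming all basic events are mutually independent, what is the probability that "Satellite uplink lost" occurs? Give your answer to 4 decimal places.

0.0504

P(Modem stage inoperative) [OR] = 1 − (1−0.33) × (1−0.11) = 0.403700
P(Antenna path inoperative) [AND] = 0.38 × 0.33 = 0.125400
P(Backup chain lost) [OR] = 1 − (1−0.33) × (1−0.38) × (1−0.125400) × (1−0.40) = 0.782015
P(Tracking loop unavailable) [OR] = 1 − (1−0.23) × (1−0.782015) = 0.832152
P(Satellite uplink lost) [AND] = 0.403700 × 0.832152 × 0.15 = 0.050391
Rounded to 4 decimal places: P(Satellite uplink lost) ≈ 0.0504.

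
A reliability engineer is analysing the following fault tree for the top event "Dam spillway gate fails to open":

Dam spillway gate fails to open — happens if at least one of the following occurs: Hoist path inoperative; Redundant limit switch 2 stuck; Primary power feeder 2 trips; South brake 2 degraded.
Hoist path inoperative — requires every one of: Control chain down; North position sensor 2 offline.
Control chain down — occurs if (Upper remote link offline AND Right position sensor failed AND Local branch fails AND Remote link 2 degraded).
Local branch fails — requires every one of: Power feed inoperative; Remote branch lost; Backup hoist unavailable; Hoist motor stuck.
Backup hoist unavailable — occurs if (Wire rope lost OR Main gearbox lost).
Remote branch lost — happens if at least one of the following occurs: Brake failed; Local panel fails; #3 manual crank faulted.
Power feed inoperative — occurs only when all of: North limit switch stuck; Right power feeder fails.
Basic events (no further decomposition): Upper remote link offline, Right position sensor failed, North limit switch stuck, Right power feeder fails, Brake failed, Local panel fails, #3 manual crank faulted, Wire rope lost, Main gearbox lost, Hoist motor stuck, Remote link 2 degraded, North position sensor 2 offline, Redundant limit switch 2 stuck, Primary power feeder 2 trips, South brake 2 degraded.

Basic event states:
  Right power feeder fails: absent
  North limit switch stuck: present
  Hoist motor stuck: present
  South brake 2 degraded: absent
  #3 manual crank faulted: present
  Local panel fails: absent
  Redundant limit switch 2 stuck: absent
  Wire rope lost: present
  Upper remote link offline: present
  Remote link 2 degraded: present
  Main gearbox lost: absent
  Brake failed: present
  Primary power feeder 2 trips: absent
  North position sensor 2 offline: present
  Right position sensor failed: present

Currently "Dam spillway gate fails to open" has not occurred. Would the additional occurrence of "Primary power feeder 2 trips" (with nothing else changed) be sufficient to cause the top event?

Counterfactual: set "Primary power feeder 2 trips" to occurred.
Power feed inoperative [AND]: North limit switch stuck=occurs, Right power feeder fails=not → not all inputs occur → does not occur.
Remote branch lost [OR]: Brake failed=occurs, Local panel fails=not, #3 manual crank faulted=occurs → at least one input occurs → occurs.
Backup hoist unavailable [OR]: Wire rope lost=occurs, Main gearbox lost=not → at least one input occurs → occurs.
Local branch fails [AND]: Power feed inoperative=not, Remote branch lost=occurs, Backup hoist unavailable=occurs, Hoist motor stuck=occurs → not all inputs occur → does not occur.
Control chain down [AND]: Upper remote link offline=occurs, Right position sensor failed=occurs, Local branch fails=not, Remote link 2 degraded=occurs → not all inputs occur → does not occur.
Hoist path inoperative [AND]: Control chain down=not, North position sensor 2 offline=occurs → not all inputs occur → does not occur.
Dam spillway gate fails to open [OR]: Hoist path inoperative=not, Redundant limit switch 2 stuck=not, Primary power feeder 2 trips=occurs, South brake 2 degraded=not → at least one input occurs → occurs.

Yes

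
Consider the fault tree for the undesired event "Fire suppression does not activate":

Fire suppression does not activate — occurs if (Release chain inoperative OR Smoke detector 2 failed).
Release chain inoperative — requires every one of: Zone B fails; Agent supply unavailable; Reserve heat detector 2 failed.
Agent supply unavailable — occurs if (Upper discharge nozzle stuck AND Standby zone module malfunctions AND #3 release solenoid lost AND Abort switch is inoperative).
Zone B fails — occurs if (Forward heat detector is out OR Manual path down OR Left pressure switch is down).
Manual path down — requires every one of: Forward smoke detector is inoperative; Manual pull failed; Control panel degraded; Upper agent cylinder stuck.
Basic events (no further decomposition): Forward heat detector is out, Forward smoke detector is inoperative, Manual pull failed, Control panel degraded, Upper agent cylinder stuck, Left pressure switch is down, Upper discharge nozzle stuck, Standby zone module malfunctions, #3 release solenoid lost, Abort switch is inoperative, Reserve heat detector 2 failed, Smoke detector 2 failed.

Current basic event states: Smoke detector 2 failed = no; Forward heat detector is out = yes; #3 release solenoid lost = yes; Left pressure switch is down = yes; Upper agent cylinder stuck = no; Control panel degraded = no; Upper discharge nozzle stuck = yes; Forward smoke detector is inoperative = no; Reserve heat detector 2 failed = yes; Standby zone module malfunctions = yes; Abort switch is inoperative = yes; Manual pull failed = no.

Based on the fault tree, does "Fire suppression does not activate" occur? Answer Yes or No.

Manual path down [AND]: Forward smoke detector is inoperative=not, Manual pull failed=not, Control panel degraded=not, Upper agent cylinder stuck=not → not all inputs occur → does not occur.
Zone B fails [OR]: Forward heat detector is out=occurs, Manual path down=not, Left pressure switch is down=occurs → at least one input occurs → occurs.
Agent supply unavailable [AND]: Upper discharge nozzle stuck=occurs, Standby zone module malfunctions=occurs, #3 release solenoid lost=occurs, Abort switch is inoperative=occurs → all inputs occur → occurs.
Release chain inoperative [AND]: Zone B fails=occurs, Agent supply unavailable=occurs, Reserve heat detector 2 failed=occurs → all inputs occur → occurs.
Fire suppression does not activate [OR]: Release chain inoperative=occurs, Smoke detector 2 failed=not → at least one input occurs → occurs.

Yes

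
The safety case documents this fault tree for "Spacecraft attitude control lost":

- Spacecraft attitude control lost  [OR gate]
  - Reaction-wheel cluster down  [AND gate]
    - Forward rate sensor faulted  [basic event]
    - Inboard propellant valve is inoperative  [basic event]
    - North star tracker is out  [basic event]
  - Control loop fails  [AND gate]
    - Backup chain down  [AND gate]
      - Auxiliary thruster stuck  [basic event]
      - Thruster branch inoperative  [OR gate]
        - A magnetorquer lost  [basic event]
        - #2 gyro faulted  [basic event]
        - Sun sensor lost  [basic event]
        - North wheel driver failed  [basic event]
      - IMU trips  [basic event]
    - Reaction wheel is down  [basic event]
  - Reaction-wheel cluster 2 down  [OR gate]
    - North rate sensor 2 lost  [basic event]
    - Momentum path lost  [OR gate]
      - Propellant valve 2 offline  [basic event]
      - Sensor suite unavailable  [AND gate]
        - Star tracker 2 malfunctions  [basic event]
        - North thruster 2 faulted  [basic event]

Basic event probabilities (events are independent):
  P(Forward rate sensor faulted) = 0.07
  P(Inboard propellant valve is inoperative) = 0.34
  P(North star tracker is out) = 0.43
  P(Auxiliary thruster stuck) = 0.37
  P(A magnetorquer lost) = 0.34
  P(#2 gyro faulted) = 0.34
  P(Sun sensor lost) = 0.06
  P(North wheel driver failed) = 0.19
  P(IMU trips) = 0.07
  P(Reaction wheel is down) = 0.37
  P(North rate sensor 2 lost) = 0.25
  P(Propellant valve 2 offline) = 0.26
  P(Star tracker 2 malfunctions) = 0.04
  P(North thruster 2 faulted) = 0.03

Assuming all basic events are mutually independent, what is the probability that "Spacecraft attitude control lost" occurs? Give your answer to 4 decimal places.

P(Reaction-wheel cluster down) [AND] = 0.07 × 0.34 × 0.43 = 0.010234
P(Thruster branch inoperative) [OR] = 1 − (1−0.34) × (1−0.34) × (1−0.06) × (1−0.19) = 0.668334
P(Backup chain down) [AND] = 0.37 × 0.668334 × 0.07 = 0.017310
P(Control loop fails) [AND] = 0.017310 × 0.37 = 0.006405
P(Sensor suite unavailable) [AND] = 0.04 × 0.03 = 0.001200
P(Momentum path lost) [OR] = 1 − (1−0.26) × (1−0.001200) = 0.260888
P(Reaction-wheel cluster 2 down) [OR] = 1 − (1−0.25) × (1−0.260888) = 0.445666
P(Spacecraft attitude control lost) [OR] = 1 − (1−0.010234) × (1−0.006405) × (1−0.445666) = 0.454853
Rounded to 4 decimal places: P(Spacecraft attitude control lost) ≈ 0.4549.

0.4549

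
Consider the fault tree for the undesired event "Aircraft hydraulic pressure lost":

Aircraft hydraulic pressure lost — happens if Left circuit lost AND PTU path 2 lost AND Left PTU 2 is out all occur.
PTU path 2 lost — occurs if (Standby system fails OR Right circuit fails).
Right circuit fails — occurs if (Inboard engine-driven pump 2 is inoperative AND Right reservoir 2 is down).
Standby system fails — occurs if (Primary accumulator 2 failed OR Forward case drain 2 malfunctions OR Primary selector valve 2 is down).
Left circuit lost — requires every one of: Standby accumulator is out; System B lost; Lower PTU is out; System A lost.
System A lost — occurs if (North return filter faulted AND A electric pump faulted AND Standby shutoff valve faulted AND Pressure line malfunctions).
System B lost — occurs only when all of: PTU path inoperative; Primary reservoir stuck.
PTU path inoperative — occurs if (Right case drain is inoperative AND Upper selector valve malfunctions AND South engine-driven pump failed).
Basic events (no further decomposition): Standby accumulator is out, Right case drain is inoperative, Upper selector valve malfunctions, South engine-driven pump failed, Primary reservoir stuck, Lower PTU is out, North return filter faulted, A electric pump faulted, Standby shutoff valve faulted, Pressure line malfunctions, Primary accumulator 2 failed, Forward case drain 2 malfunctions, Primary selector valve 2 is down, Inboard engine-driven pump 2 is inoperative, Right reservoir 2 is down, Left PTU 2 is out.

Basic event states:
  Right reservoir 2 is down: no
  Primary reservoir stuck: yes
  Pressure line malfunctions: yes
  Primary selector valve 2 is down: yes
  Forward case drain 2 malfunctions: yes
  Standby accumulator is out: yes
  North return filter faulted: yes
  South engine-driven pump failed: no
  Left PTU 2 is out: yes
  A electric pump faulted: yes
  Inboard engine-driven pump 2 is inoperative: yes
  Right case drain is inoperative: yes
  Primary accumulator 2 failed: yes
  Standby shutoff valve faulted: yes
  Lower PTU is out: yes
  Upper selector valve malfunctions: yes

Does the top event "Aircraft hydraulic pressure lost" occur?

PTU path inoperative [AND]: Right case drain is inoperative=occurs, Upper selector valve malfunctions=occurs, South engine-driven pump failed=not → not all inputs occur → does not occur.
System B lost [AND]: PTU path inoperative=not, Primary reservoir stuck=occurs → not all inputs occur → does not occur.
System A lost [AND]: North return filter faulted=occurs, A electric pump faulted=occurs, Standby shutoff valve faulted=occurs, Pressure line malfunctions=occurs → all inputs occur → occurs.
Left circuit lost [AND]: Standby accumulator is out=occurs, System B lost=not, Lower PTU is out=occurs, System A lost=occurs → not all inputs occur → does not occur.
Standby system fails [OR]: Primary accumulator 2 failed=occurs, Forward case drain 2 malfunctions=occurs, Primary selector valve 2 is down=occurs → at least one input occurs → occurs.
Right circuit fails [AND]: Inboard engine-driven pump 2 is inoperative=occurs, Right reservoir 2 is down=not → not all inputs occur → does not occur.
PTU path 2 lost [OR]: Standby system fails=occurs, Right circuit fails=not → at least one input occurs → occurs.
Aircraft hydraulic pressure lost [AND]: Left circuit lost=not, PTU path 2 lost=occurs, Left PTU 2 is out=occurs → not all inputs occur → does not occur.

No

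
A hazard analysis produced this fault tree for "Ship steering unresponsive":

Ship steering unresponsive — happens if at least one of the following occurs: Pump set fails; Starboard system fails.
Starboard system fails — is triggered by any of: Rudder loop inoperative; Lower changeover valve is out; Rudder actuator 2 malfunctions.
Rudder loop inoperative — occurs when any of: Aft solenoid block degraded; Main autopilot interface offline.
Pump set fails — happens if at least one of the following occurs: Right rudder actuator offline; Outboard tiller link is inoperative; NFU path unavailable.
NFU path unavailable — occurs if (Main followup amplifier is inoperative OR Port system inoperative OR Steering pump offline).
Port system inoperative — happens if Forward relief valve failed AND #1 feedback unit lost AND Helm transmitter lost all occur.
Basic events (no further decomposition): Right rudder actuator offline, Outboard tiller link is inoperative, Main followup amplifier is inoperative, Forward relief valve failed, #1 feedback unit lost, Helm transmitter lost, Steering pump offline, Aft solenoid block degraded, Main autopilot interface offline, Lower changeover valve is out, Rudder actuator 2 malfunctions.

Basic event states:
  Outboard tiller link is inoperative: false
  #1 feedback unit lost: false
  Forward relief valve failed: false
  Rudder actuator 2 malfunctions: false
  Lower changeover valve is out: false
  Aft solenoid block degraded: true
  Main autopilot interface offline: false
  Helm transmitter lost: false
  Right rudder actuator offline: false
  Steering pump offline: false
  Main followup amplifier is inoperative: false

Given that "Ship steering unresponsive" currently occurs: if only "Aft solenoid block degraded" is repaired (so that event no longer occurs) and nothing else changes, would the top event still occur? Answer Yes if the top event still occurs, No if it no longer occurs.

Counterfactual: set "Aft solenoid block degraded" to not occurred.
Port system inoperative [AND]: Forward relief valve failed=not, #1 feedback unit lost=not, Helm transmitter lost=not → not all inputs occur → does not occur.
NFU path unavailable [OR]: Main followup amplifier is inoperative=not, Port system inoperative=not, Steering pump offline=not → no input occurs → does not occur.
Pump set fails [OR]: Right rudder actuator offline=not, Outboard tiller link is inoperative=not, NFU path unavailable=not → no input occurs → does not occur.
Rudder loop inoperative [OR]: Aft solenoid block degraded=not, Main autopilot interface offline=not → no input occurs → does not occur.
Starboard system fails [OR]: Rudder loop inoperative=not, Lower changeover valve is out=not, Rudder actuator 2 malfunctions=not → no input occurs → does not occur.
Ship steering unresponsive [OR]: Pump set fails=not, Starboard system fails=not → no input occurs → does not occur.

No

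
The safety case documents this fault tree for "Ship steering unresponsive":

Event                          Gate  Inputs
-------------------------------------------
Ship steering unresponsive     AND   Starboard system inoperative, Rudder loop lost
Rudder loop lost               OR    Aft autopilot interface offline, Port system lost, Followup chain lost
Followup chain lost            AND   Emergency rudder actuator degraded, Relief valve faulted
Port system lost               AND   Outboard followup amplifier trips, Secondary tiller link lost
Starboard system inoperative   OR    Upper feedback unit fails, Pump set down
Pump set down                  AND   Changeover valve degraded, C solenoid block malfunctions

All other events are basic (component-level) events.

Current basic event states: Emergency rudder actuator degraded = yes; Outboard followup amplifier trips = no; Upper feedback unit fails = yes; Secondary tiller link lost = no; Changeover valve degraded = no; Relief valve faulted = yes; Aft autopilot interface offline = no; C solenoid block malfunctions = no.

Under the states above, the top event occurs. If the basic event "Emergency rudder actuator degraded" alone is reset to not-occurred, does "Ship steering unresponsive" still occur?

Counterfactual: set "Emergency rudder actuator degraded" to not occurred.
Pump set down [AND]: Changeover valve degraded=not, C solenoid block malfunctions=not → not all inputs occur → does not occur.
Starboard system inoperative [OR]: Upper feedback unit fails=occurs, Pump set down=not → at least one input occurs → occurs.
Port system lost [AND]: Outboard followup amplifier trips=not, Secondary tiller link lost=not → not all inputs occur → does not occur.
Followup chain lost [AND]: Emergency rudder actuator degraded=not, Relief valve faulted=occurs → not all inputs occur → does not occur.
Rudder loop lost [OR]: Aft autopilot interface offline=not, Port system lost=not, Followup chain lost=not → no input occurs → does not occur.
Ship steering unresponsive [AND]: Starboard system inoperative=occurs, Rudder loop lost=not → not all inputs occur → does not occur.

No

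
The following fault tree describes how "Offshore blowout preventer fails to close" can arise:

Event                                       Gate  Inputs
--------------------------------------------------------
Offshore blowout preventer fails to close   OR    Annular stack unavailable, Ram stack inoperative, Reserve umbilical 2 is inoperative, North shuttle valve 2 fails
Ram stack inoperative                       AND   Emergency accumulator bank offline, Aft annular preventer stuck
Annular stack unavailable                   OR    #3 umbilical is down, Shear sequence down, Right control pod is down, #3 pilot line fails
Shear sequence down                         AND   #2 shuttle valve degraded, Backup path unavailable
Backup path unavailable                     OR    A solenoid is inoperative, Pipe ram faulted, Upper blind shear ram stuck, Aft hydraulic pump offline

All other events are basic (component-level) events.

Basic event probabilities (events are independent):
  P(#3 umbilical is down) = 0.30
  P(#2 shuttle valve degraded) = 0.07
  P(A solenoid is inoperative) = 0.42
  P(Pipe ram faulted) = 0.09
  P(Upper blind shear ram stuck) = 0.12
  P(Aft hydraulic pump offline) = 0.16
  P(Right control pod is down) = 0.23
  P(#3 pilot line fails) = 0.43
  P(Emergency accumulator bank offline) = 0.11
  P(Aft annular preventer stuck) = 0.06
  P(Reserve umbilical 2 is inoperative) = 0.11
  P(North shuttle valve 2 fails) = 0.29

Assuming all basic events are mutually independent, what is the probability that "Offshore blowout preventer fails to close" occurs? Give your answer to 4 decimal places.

P(Backup path unavailable) [OR] = 1 − (1−0.42) × (1−0.09) × (1−0.12) × (1−0.16) = 0.609850
P(Shear sequence down) [AND] = 0.07 × 0.609850 = 0.042690
P(Annular stack unavailable) [OR] = 1 − (1−0.30) × (1−0.042690) × (1−0.23) × (1−0.43) = 0.705886
P(Ram stack inoperative) [AND] = 0.11 × 0.06 = 0.006600
P(Offshore blowout preventer fails to close) [OR] = 1 − (1−0.705886) × (1−0.006600) × (1−0.11) × (1−0.29) = 0.815376
Rounded to 4 decimal places: P(Offshore blowout preventer fails to close) ≈ 0.8154.

0.8154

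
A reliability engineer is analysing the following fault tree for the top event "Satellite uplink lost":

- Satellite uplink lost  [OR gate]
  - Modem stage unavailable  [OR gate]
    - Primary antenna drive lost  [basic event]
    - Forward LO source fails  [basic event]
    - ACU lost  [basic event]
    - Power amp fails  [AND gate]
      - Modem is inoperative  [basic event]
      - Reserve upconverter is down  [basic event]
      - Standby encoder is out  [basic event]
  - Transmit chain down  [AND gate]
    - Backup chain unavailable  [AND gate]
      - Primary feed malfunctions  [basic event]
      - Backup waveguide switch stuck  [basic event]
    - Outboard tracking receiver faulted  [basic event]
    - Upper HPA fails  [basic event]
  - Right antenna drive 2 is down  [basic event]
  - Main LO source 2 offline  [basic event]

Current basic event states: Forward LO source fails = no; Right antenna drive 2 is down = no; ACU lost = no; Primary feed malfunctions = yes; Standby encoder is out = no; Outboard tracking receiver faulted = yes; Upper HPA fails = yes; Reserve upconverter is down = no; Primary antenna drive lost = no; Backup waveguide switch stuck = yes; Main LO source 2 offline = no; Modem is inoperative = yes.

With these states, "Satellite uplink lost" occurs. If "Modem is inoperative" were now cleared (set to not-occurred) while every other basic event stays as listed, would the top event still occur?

Counterfactual: set "Modem is inoperative" to not occurred.
Power amp fails [AND]: Modem is inoperative=not, Reserve upconverter is down=not, Standby encoder is out=not → not all inputs occur → does not occur.
Modem stage unavailable [OR]: Primary antenna drive lost=not, Forward LO source fails=not, ACU lost=not, Power amp fails=not → no input occurs → does not occur.
Backup chain unavailable [AND]: Primary feed malfunctions=occurs, Backup waveguide switch stuck=occurs → all inputs occur → occurs.
Transmit chain down [AND]: Backup chain unavailable=occurs, Outboard tracking receiver faulted=occurs, Upper HPA fails=occurs → all inputs occur → occurs.
Satellite uplink lost [OR]: Modem stage unavailable=not, Transmit chain down=occurs, Right antenna drive 2 is down=not, Main LO source 2 offline=not → at least one input occurs → occurs.

Yes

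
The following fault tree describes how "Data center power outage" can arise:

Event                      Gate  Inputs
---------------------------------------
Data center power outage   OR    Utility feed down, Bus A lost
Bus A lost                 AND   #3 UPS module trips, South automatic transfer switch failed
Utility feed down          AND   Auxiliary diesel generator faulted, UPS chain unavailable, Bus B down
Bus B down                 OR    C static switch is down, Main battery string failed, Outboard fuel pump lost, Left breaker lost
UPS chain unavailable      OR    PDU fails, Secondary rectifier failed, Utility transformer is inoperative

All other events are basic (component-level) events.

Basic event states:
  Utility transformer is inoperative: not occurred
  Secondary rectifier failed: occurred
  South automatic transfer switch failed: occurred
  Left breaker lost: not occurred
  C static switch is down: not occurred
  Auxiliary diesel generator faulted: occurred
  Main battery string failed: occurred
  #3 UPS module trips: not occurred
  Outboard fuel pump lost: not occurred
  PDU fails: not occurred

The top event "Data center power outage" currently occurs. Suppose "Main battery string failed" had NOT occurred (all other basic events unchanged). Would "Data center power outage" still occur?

No

Counterfactual: set "Main battery string failed" to not occurred.
UPS chain unavailable [OR]: PDU fails=not, Secondary rectifier failed=occurs, Utility transformer is inoperative=not → at least one input occurs → occurs.
Bus B down [OR]: C static switch is down=not, Main battery string failed=not, Outboard fuel pump lost=not, Left breaker lost=not → no input occurs → does not occur.
Utility feed down [AND]: Auxiliary diesel generator faulted=occurs, UPS chain unavailable=occurs, Bus B down=not → not all inputs occur → does not occur.
Bus A lost [AND]: #3 UPS module trips=not, South automatic transfer switch failed=occurs → not all inputs occur → does not occur.
Data center power outage [OR]: Utility feed down=not, Bus A lost=not → no input occurs → does not occur.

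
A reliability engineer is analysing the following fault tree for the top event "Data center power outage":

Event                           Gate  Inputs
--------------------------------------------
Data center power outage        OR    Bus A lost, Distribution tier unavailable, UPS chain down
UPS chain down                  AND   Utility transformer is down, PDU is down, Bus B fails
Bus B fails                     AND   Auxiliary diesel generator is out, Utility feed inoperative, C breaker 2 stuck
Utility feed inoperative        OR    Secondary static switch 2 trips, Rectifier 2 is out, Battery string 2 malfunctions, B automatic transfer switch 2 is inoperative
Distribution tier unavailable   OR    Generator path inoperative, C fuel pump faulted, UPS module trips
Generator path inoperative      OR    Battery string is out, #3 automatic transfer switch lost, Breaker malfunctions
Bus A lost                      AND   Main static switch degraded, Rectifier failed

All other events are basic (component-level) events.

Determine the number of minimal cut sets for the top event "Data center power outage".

10

Bus A lost [AND]: one cut set from each child combined → 1 × 1 = 1 cut set(s).
Generator path inoperative [OR]: union of children's cut sets → 3 cut set(s).
Distribution tier unavailable [OR]: union of children's cut sets → 5 cut set(s).
Utility feed inoperative [OR]: union of children's cut sets → 4 cut set(s).
Bus B fails [AND]: one cut set from each child combined → 1 × 4 × 1 = 4 cut set(s).
UPS chain down [AND]: one cut set from each child combined → 1 × 1 × 4 = 4 cut set(s).
Data center power outage [OR]: union of children's cut sets → 10 cut set(s).
Minimal cut sets: {Main static switch degraded, Rectifier failed}; {Battery string is out}; {#3 automatic transfer switch lost}; {Breaker malfunctions}; {C fuel pump faulted}; {UPS module trips}; {Auxiliary diesel generator is out, C breaker 2 stuck, PDU is down, Secondary static switch 2 trips, Utility transformer is down}; {Auxiliary diesel generator is out, C breaker 2 stuck, PDU is down, Rectifier 2 is out, Utility transformer is down}; {Auxiliary diesel generator is out, Battery string 2 malfunctions, C breaker 2 stuck, PDU is down, Utility transformer is down}; {Auxiliary diesel generator is out, B automatic transfer switch 2 is inoperative, C breaker 2 stuck, PDU is down, Utility transformer is down}.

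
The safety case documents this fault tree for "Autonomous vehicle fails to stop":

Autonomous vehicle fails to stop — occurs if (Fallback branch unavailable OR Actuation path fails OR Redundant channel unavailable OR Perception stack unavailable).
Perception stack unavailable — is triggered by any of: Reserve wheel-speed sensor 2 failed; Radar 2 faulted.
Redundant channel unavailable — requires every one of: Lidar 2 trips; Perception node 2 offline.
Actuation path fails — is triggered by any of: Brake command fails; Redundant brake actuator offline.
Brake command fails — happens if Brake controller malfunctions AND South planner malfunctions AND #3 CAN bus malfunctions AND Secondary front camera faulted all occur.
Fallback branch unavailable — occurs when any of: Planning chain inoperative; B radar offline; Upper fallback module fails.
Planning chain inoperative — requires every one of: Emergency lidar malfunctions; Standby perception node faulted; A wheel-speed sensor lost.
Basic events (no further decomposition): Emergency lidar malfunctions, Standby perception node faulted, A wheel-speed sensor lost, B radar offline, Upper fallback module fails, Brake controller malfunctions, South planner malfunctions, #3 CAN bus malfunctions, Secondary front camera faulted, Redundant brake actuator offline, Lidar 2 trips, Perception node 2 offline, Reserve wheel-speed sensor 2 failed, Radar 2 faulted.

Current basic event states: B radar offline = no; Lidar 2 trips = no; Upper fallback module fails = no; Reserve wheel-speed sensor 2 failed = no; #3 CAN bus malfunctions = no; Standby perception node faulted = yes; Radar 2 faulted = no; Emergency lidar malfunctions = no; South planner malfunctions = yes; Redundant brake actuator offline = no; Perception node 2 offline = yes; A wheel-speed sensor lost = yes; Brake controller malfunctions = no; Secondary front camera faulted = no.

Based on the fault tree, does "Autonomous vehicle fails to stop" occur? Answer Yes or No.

No

Planning chain inoperative [AND]: Emergency lidar malfunctions=not, Standby perception node faulted=occurs, A wheel-speed sensor lost=occurs → not all inputs occur → does not occur.
Fallback branch unavailable [OR]: Planning chain inoperative=not, B radar offline=not, Upper fallback module fails=not → no input occurs → does not occur.
Brake command fails [AND]: Brake controller malfunctions=not, South planner malfunctions=occurs, #3 CAN bus malfunctions=not, Secondary front camera faulted=not → not all inputs occur → does not occur.
Actuation path fails [OR]: Brake command fails=not, Redundant brake actuator offline=not → no input occurs → does not occur.
Redundant channel unavailable [AND]: Lidar 2 trips=not, Perception node 2 offline=occurs → not all inputs occur → does not occur.
Perception stack unavailable [OR]: Reserve wheel-speed sensor 2 failed=not, Radar 2 faulted=not → no input occurs → does not occur.
Autonomous vehicle fails to stop [OR]: Fallback branch unavailable=not, Actuation path fails=not, Redundant channel unavailable=not, Perception stack unavailable=not → no input occurs → does not occur.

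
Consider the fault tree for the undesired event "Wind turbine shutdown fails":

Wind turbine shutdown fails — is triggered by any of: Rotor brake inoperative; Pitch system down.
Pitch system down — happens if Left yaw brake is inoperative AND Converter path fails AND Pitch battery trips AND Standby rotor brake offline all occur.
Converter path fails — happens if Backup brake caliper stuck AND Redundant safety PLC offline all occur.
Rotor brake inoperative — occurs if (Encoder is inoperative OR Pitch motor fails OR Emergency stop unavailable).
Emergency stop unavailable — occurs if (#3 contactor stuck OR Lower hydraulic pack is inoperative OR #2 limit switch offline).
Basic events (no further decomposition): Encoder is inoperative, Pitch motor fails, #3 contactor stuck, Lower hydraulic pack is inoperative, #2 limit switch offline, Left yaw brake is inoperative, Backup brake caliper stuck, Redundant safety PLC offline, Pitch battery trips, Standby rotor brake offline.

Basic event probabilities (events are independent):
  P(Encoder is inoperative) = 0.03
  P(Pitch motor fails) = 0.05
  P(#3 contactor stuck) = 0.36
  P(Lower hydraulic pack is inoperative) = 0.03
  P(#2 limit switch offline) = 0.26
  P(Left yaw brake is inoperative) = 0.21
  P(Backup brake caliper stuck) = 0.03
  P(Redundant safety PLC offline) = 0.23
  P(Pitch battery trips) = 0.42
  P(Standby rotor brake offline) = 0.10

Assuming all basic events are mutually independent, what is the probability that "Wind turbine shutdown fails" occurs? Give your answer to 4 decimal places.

P(Emergency stop unavailable) [OR] = 1 − (1−0.36) × (1−0.03) × (1−0.26) = 0.540608
P(Rotor brake inoperative) [OR] = 1 − (1−0.03) × (1−0.05) × (1−0.540608) = 0.576670
P(Converter path fails) [AND] = 0.03 × 0.23 = 0.006900
P(Pitch system down) [AND] = 0.21 × 0.006900 × 0.42 × 0.10 = 0.000061
P(Wind turbine shutdown fails) [OR] = 1 − (1−0.576670) × (1−0.000061) = 0.576696
Rounded to 4 decimal places: P(Wind turbine shutdown fails) ≈ 0.5767.

0.5767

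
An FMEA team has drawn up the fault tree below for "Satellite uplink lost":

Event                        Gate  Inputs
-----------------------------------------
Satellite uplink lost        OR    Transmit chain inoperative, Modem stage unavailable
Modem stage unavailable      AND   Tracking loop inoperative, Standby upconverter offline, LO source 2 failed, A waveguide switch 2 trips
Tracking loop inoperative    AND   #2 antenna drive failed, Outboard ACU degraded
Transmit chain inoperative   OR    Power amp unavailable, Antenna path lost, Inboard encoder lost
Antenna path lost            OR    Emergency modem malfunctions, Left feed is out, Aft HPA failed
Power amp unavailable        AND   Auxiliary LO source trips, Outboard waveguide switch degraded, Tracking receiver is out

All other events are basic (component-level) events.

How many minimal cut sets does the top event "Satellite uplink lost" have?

Power amp unavailable [AND]: one cut set from each child combined → 1 × 1 × 1 = 1 cut set(s).
Antenna path lost [OR]: union of children's cut sets → 3 cut set(s).
Transmit chain inoperative [OR]: union of children's cut sets → 5 cut set(s).
Tracking loop inoperative [AND]: one cut set from each child combined → 1 × 1 = 1 cut set(s).
Modem stage unavailable [AND]: one cut set from each child combined → 1 × 1 × 1 × 1 = 1 cut set(s).
Satellite uplink lost [OR]: union of children's cut sets → 6 cut set(s).
Minimal cut sets: {Auxiliary LO source trips, Outboard waveguide switch degraded, Tracking receiver is out}; {Emergency modem malfunctions}; {Left feed is out}; {Aft HPA failed}; {Inboard encoder lost}; {#2 antenna drive failed, A waveguide switch 2 trips, LO source 2 failed, Outboard ACU degraded, Standby upconverter offline}.

6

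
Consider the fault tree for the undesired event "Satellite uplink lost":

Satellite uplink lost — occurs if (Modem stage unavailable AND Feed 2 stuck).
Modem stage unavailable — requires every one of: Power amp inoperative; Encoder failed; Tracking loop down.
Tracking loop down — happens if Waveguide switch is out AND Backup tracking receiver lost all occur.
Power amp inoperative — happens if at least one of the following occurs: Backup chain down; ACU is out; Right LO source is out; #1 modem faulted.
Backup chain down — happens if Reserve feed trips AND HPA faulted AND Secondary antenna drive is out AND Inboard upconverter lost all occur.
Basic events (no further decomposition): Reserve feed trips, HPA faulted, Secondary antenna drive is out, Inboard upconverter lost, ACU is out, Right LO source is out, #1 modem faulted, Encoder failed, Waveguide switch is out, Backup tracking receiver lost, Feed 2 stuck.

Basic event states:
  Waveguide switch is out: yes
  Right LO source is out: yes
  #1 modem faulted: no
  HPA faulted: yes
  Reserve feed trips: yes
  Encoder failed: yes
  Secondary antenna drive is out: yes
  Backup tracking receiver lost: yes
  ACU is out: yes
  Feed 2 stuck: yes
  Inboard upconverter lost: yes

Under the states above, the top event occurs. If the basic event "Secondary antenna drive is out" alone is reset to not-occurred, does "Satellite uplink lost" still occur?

Yes

Counterfactual: set "Secondary antenna drive is out" to not occurred.
Backup chain down [AND]: Reserve feed trips=occurs, HPA faulted=occurs, Secondary antenna drive is out=not, Inboard upconverter lost=occurs → not all inputs occur → does not occur.
Power amp inoperative [OR]: Backup chain down=not, ACU is out=occurs, Right LO source is out=occurs, #1 modem faulted=not → at least one input occurs → occurs.
Tracking loop down [AND]: Waveguide switch is out=occurs, Backup tracking receiver lost=occurs → all inputs occur → occurs.
Modem stage unavailable [AND]: Power amp inoperative=occurs, Encoder failed=occurs, Tracking loop down=occurs → all inputs occur → occurs.
Satellite uplink lost [AND]: Modem stage unavailable=occurs, Feed 2 stuck=occurs → all inputs occur → occurs.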